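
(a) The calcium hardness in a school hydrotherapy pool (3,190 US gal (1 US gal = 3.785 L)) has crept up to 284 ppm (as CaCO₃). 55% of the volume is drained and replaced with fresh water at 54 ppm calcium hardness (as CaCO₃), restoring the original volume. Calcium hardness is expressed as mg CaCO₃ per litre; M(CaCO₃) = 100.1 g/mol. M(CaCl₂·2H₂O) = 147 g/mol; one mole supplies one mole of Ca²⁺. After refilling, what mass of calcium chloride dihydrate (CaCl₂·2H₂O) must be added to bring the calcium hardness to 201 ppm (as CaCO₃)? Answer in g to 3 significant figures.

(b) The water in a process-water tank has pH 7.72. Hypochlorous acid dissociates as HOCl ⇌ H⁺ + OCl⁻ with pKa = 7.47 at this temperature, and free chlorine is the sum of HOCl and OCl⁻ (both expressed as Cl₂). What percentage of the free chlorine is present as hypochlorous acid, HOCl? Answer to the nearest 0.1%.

(a) 771 g; (b) 36.0%

(a) Volume: 3,190 US gal × 3.785 L/gal = 12,074 L.
(a) After draining 55% and refilling: 284 × 0.45 + 54 × 0.55 = 157.5 ppm.
(a) Deficit to target: 201 − 157.5 = 43.5 mg/L.
(a) As CaCO₃: 43.5 mg/L × 12,074 L = 525.2 g; ÷ 100.1 = 5.247 mol Ca²⁺.
(a) Mass: 5.247 × 147 = 771.3 g.

(b) [OCl⁻]/[HOCl] = 10^(pH − pKa) = 10^(7.72 − 7.47) = 10^0.25 = 1.778.
(b) Fraction as HOCl = 1 / (1 + 1.778) = 0.3599.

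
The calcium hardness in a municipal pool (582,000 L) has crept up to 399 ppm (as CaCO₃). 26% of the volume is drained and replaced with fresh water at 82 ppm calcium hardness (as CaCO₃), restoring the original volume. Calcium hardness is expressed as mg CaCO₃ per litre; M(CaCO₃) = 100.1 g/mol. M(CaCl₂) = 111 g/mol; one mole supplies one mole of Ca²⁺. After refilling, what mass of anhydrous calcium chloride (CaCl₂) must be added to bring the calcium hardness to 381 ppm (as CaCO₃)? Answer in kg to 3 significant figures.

41.6 kg

After draining 26% and refilling: 399 × 0.74 + 82 × 0.26 = 316.58 ppm.
Deficit to target: 381 − 316.58 = 64.42 mg/L.
As CaCO₃: 64.42 mg/L × 582,000 L = 37,490 g; ÷ 100.1 = 374.5 mol Ca²⁺.
Mass: 374.5 × 111 = 41,580 g.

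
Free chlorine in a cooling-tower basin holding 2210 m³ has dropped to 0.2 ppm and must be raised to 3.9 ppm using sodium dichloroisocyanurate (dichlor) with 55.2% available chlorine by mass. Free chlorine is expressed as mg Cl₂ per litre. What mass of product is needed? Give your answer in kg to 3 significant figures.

14.8 kg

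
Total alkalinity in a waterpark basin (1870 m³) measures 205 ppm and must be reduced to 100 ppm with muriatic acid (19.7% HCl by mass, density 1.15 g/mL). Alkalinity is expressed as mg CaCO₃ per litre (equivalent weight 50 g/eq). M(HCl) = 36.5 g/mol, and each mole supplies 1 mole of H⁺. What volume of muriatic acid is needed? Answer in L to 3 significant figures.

633 L

Volume: 1870 m³ = 1,870,000 L.
Alkalinity to neutralize: (205 − 100) = 105 mg/L as CaCO₃ × 1,870,000 L = 196,400 g as CaCO₃.
Equivalents of H⁺ required: 196,400 ÷ 50 g/eq = 3927 eq = 3927 mol HCl.
Mass of HCl: 3927 × 36.5 = 143,300 g.
Mass of 19.7% solution: 143,300 / 0.197 = 727,600 g.
Volume: 727,600 g ÷ 1.15 g/mL = 632,700 mL.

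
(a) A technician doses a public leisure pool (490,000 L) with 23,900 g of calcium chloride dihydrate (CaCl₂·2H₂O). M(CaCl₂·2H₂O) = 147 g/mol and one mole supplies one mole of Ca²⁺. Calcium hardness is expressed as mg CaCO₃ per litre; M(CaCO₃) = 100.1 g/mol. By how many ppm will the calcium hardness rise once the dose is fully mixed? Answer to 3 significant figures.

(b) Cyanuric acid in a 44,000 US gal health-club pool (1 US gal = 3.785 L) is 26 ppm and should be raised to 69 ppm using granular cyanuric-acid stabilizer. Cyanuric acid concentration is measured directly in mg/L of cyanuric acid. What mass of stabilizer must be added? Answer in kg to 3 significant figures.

(a) 33.2 ppm; (b) 7.16 kg

(a) Moles of Ca²⁺: 23,900 g ÷ 147 g/mol = 162.6 mol.
(a) As CaCO₃: 162.6 mol × 100.1 g/mol = 16,270 g.
(a) Rise: 16,270 g / 490,000 L × 1000 = 33.21 mg/L.

(b) Volume: 44,000 US gal × 3.785 L/gal = 166,540 L.
(b) CYA to add: (69 − 26) = 43 mg/L × 166,540 L = 7161 g cyanuric acid.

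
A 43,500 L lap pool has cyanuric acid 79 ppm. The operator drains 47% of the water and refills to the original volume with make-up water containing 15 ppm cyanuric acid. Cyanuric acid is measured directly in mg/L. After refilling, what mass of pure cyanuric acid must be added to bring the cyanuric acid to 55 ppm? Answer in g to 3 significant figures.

After draining 47% and refilling: 79 × 0.53 + 15 × 0.47 = 48.92 ppm.
Deficit to target: 55 − 48.92 = 6.08 mg/L.
Mass: 6.08 mg/L × 43,500 L = 264.5 g cyanuric acid.

264 g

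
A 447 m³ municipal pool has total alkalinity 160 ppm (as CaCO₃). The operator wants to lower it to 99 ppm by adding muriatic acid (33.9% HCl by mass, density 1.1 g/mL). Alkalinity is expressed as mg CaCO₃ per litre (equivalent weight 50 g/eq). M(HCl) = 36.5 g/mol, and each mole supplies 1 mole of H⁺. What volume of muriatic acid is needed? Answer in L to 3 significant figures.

Volume: 447 m³ = 447,000 L.
Alkalinity to neutralize: (160 − 99) = 61 mg/L as CaCO₃ × 447,000 L = 27,270 g as CaCO₃.
Equivalents of H⁺ required: 27,270 ÷ 50 g/eq = 545.3 eq = 545.3 mol HCl.
Mass of HCl: 545.3 × 36.5 = 19,900 g.
Mass of 33.9% solution: 19,900 / 0.339 = 58,720 g.
Volume: 58,720 g ÷ 1.1 g/mL = 53,380 mL.

53.4 L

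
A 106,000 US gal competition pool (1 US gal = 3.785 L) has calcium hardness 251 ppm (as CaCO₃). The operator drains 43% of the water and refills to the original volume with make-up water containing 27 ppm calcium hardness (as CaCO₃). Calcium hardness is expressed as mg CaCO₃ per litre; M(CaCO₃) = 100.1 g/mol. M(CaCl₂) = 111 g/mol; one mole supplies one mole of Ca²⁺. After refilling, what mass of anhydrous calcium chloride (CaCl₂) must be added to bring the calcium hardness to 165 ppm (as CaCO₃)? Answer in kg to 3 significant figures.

4.59 kg

Volume: 106,000 US gal × 3.785 L/gal = 401,210 L.
After draining 43% and refilling: 251 × 0.57 + 27 × 0.43 = 154.68 ppm.
Deficit to target: 165 − 154.68 = 10.32 mg/L.
As CaCO₃: 10.32 mg/L × 401,210 L = 4140 g; ÷ 100.1 = 41.36 mol Ca²⁺.
Mass: 41.36 × 111 = 4591 g.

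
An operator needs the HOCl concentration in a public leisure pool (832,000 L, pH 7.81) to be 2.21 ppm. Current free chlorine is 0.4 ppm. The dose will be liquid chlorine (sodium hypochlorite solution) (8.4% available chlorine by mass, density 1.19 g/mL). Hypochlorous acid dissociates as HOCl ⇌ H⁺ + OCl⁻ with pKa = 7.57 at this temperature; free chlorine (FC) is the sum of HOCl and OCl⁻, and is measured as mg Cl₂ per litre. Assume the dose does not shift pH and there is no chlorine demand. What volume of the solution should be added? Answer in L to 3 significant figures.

[OCl⁻]/[HOCl] = 10^(pH − pKa) = 10^(7.81 − 7.57) = 1.738; fraction as HOCl = 1/(1 + 1.738) = 0.3653.
Free chlorine required for 2.21 ppm HOCl: 2.21 / 0.3653 = 6.051 ppm.
FC to add: 6.051 − 0.4 = 5.651 mg/L as Cl₂.
Cl₂ equivalent: 5.651 mg/L × 832,000 L = 4701 g.
Product at 8.4% available Cl: 4701 / 0.084 = 55,970 g.
Volume: 55,970 g ÷ 1.19 g/mL = 47,030 mL.

47.0 L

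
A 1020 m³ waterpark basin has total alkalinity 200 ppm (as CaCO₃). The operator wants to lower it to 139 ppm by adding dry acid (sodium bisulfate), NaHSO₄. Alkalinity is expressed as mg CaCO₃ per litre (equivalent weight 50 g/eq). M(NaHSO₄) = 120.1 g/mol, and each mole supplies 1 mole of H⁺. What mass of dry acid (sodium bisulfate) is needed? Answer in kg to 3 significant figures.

149 kg

Volume: 1020 m³ = 1,020,000 L.
Alkalinity to neutralize: (200 − 139) = 61 mg/L as CaCO₃ × 1,020,000 L = 62,220 g as CaCO₃.
Equivalents of H⁺ required: 62,220 ÷ 50 g/eq = 1244 eq = 1244 mol NaHSO₄.
Mass of NaHSO₄: 1244 × 120.1 = 149,500 g.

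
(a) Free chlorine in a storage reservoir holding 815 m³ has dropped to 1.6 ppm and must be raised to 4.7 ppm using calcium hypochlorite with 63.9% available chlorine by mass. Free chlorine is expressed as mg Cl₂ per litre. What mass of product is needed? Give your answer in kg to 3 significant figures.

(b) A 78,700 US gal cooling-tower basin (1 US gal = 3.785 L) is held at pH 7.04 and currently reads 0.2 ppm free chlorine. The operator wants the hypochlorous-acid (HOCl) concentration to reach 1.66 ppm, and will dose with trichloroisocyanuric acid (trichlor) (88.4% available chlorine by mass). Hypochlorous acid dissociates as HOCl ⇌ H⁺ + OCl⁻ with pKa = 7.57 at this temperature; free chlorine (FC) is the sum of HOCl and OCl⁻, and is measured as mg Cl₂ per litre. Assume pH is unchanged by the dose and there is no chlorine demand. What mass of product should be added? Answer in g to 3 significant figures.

(a) Volume: 815 m³ = 815,000 L.
(a) Chlorine deficit: 4.7 − 1.6 = 3.1 ppm = 3.1 mg/L as Cl₂.
(a) Cl₂ equivalent needed: 3.1 mg/L × 815,000 L = 2,526,000 mg = 2526 g.
(a) Product at 63.9% available chlorine: 2526 / 0.639 = 3954 g.

(b) Volume: 78,700 US gal × 3.785 L/gal = 297,880 L.
(b) [OCl⁻]/[HOCl] = 10^(pH − pKa) = 10^(7.04 − 7.57) = 0.2951; fraction as HOCl = 1/(1 + 0.2951) = 0.7721.
(b) Free chlorine required for 1.66 ppm HOCl: 1.66 / 0.7721 = 2.15 ppm.
(b) FC to add: 2.15 − 0.2 = 1.95 mg/L as Cl₂.
(b) Cl₂ equivalent: 1.95 mg/L × 297,880 L = 580.8 g.
(b) Product at 88.4% available Cl: 580.8 / 0.884 = 657.1 g.

(a) 3.95 kg; (b) 657 g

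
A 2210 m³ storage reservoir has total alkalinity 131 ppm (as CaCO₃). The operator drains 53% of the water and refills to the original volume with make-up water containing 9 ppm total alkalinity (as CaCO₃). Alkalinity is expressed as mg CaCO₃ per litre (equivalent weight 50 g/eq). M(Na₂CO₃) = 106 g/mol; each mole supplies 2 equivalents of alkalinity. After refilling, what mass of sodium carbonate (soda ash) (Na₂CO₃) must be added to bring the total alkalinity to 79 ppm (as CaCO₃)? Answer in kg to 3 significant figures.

Volume: 2210 m³ = 2,210,000 L.
After draining 53% and refilling: 131 × 0.47 + 9 × 0.53 = 66.34 ppm.
Deficit to target: 79 − 66.34 = 12.66 mg/L.
As CaCO₃: 12.66 mg/L × 2,210,000 L = 27,980 g; ÷ 50 g/eq ÷ 2 = 279.8 mol Na₂CO₃.
Mass: 279.8 × 106 = 29,660 g.

29.7 kg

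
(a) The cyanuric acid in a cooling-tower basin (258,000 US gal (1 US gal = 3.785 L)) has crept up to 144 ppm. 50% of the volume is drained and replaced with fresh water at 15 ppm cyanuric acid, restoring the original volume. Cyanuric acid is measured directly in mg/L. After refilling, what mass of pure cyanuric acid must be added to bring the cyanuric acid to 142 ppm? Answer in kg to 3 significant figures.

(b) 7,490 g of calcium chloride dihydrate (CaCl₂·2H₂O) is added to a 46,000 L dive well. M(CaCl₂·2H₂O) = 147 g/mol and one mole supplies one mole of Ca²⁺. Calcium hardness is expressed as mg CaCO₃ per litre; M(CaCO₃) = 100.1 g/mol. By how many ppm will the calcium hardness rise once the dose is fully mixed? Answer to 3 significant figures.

(a) 61.0 kg; (b) 111 ppm

(a) Volume: 258,000 US gal × 3.785 L/gal = 976,530 L.
(a) After draining 50% and refilling: 144 × 0.50 + 15 × 0.50 = 79.5 ppm.
(a) Deficit to target: 142 − 79.5 = 62.5 mg/L.
(a) Mass: 62.5 mg/L × 976,530 L = 61,030 g cyanuric acid.

(b) Moles of Ca²⁺: 7,490 g ÷ 147 g/mol = 50.95 mol.
(b) As CaCO₃: 50.95 mol × 100.1 g/mol = 5100 g.
(b) Rise: 5100 g / 46,000 L × 1000 = 110.9 mg/L.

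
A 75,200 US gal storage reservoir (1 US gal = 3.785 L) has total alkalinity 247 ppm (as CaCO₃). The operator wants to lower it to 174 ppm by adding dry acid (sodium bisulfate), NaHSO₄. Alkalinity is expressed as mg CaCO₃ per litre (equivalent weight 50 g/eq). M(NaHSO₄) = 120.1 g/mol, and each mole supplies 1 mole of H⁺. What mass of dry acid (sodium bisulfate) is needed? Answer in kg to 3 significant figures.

Volume: 75,200 US gal × 3.785 L/gal = 284,632 L.
Alkalinity to neutralize: (247 − 174) = 73 mg/L as CaCO₃ × 284,632 L = 20,780 g as CaCO₃.
Equivalents of H⁺ required: 20,780 ÷ 50 g/eq = 415.6 eq = 415.6 mol NaHSO₄.
Mass of NaHSO₄: 415.6 × 120.1 = 49,910 g.

49.9 kg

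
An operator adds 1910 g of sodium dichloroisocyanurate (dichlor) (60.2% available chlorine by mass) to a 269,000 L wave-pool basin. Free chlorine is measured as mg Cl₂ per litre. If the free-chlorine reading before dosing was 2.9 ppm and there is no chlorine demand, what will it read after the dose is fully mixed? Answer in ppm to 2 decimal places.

7.17 ppm

Available chlorine delivered: 1910 g × 0.602 = 1150 g as Cl₂.
Concentration rise: 1150 g / 269,000 L = 4.274 mg/L = 4.27 ppm.
Final FC: 2.9 + 4.27 = 7.17 ppm.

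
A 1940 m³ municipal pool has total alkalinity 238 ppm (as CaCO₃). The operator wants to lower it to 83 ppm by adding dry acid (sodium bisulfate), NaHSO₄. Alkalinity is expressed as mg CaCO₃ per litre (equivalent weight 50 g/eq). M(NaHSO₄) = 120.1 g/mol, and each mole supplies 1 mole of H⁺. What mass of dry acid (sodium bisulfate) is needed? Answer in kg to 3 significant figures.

722 kg

Volume: 1940 m³ = 1,940,000 L.
Alkalinity to neutralize: (238 − 83) = 155 mg/L as CaCO₃ × 1,940,000 L = 300,700 g as CaCO₃.
Equivalents of H⁺ required: 300,700 ÷ 50 g/eq = 6014 eq = 6014 mol NaHSO₄.
Mass of NaHSO₄: 6014 × 120.1 = 722,300 g.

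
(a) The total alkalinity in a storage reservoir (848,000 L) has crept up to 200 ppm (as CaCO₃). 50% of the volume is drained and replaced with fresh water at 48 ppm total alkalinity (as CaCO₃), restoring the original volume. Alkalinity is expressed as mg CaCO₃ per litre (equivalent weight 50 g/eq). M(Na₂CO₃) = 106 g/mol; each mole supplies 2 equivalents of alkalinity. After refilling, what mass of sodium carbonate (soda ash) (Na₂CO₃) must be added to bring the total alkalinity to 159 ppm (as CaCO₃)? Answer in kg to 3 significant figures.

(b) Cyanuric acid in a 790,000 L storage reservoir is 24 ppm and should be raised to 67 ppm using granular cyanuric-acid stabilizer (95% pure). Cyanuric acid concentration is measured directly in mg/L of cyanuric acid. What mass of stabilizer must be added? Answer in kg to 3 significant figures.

(a) 31.5 kg; (b) 35.8 kg

(a) After draining 50% and refilling: 200 × 0.50 + 48 × 0.50 = 124 ppm.
(a) Deficit to target: 159 − 124 = 35 mg/L.
(a) As CaCO₃: 35 mg/L × 848,000 L = 29,680 g; ÷ 50 g/eq ÷ 2 = 296.8 mol Na₂CO₃.
(a) Mass: 296.8 × 106 = 31,460 g.

(b) CYA to add: (67 − 24) = 43 mg/L × 790,000 L = 33,970 g cyanuric acid.
(b) At 95% purity: 33,970 / 0.95 = 35,760 g product.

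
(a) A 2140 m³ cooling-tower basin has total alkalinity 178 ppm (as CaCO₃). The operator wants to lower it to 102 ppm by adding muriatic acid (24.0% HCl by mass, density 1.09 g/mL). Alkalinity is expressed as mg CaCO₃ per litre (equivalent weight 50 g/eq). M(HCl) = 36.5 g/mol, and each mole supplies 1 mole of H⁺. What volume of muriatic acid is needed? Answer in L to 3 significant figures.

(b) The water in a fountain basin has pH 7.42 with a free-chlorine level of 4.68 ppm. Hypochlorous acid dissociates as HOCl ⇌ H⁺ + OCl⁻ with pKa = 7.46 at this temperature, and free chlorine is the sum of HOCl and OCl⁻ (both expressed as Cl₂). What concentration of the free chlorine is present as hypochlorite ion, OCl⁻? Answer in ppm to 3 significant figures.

(a) Volume: 2140 m³ = 2,140,000 L.
(a) Alkalinity to neutralize: (178 − 102) = 76 mg/L as CaCO₃ × 2,140,000 L = 162,600 g as CaCO₃.
(a) Equivalents of H⁺ required: 162,600 ÷ 50 g/eq = 3253 eq = 3253 mol HCl.
(a) Mass of HCl: 3253 × 36.5 = 118,700 g.
(a) Mass of 24.0% solution: 118,700 / 0.24 = 494,700 g.
(a) Volume: 494,700 g ÷ 1.09 g/mL = 453,900 mL.

(b) [OCl⁻]/[HOCl] = 10^(pH − pKa) = 10^(7.42 − 7.46) = 10^-0.04 = 0.912.
(b) Fraction as HOCl = 1 / (1 + 0.912) = 0.523.
(b) OCl⁻ = (1 − 0.523) × 4.68 ppm = 2.232 ppm.

(a) 454 L; (b) 2.23 ppm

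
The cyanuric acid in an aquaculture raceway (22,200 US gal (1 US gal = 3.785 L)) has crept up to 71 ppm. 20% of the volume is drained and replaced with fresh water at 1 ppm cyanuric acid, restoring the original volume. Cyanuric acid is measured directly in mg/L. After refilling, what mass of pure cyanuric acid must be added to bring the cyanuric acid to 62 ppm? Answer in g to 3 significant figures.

420 g

Volume: 22,200 US gal × 3.785 L/gal = 84,027 L.
After draining 20% and refilling: 71 × 0.80 + 1 × 0.20 = 57 ppm.
Deficit to target: 62 − 57 = 5 mg/L.
Mass: 5 mg/L × 84,027 L = 420.1 g cyanuric acid.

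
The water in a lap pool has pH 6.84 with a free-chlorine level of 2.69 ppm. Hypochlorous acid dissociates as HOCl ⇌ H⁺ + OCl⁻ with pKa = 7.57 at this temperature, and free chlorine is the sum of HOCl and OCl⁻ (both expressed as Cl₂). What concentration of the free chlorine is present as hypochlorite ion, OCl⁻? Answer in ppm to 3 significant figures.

[OCl⁻]/[HOCl] = 10^(pH − pKa) = 10^(6.84 − 7.57) = 10^-0.73 = 0.1862.
Fraction as HOCl = 1 / (1 + 0.1862) = 0.843.
OCl⁻ = (1 − 0.843) × 2.69 ppm = 0.4223 ppm.

0.422 ppm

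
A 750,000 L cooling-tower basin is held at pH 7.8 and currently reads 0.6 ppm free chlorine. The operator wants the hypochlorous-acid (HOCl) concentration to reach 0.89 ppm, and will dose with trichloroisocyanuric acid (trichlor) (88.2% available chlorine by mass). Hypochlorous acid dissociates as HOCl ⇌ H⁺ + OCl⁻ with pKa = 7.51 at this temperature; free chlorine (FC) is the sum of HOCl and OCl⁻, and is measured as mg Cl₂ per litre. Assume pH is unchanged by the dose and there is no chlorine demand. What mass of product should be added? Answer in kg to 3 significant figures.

[OCl⁻]/[HOCl] = 10^(pH − pKa) = 10^(7.8 − 7.51) = 1.95; fraction as HOCl = 1/(1 + 1.95) = 0.339.
Free chlorine required for 0.89 ppm HOCl: 0.89 / 0.339 = 2.625 ppm.
FC to add: 2.625 − 0.6 = 2.025 mg/L as Cl₂.
Cl₂ equivalent: 2.025 mg/L × 750,000 L = 1519 g.
Product at 88.2% available Cl: 1519 / 0.882 = 1722 g.

1.72 kg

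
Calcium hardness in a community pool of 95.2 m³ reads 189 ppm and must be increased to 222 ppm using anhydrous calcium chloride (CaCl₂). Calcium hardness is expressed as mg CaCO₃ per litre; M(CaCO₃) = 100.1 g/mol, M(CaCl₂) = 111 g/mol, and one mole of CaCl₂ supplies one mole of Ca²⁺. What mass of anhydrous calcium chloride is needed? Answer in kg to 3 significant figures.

Volume: 95.2 m³ = 95,200 L.
Hardness to add: (222 − 189) = 33 mg/L as CaCO₃ × 95,200 L = 3142 g as CaCO₃.
Moles of Ca²⁺ (1 mol Ca²⁺ ≡ 1 mol CaCO₃): 3142 / 100.1 g/mol = 31.38 mol.
Mass of CaCl₂: 31.38 × 111 = 3484 g.

3.48 kg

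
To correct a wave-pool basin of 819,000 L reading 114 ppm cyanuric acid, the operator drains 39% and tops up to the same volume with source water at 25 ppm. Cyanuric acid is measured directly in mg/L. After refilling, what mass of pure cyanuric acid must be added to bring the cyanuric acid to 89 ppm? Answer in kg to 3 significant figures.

After draining 39% and refilling: 114 × 0.61 + 25 × 0.39 = 79.29 ppm.
Deficit to target: 89 − 79.29 = 9.71 mg/L.
Mass: 9.71 mg/L × 819,000 L = 7952 g cyanuric acid.

7.95 kg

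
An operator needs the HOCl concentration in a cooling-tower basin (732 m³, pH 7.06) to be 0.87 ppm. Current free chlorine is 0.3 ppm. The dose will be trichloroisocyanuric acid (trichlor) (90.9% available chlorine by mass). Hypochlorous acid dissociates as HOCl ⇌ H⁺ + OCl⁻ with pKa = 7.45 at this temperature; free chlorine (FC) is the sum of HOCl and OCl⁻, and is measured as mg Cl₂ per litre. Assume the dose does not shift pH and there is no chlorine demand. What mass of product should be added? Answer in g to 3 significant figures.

744 g

Volume: 732 m³ = 732,000 L.
[OCl⁻]/[HOCl] = 10^(pH − pKa) = 10^(7.06 − 7.45) = 0.4074; fraction as HOCl = 1/(1 + 0.4074) = 0.7105.
Free chlorine required for 0.87 ppm HOCl: 0.87 / 0.7105 = 1.224 ppm.
FC to add: 1.224 − 0.3 = 0.9244 mg/L as Cl₂.
Cl₂ equivalent: 0.9244 mg/L × 732,000 L = 676.7 g.
Product at 90.9% available Cl: 676.7 / 0.909 = 744.4 g.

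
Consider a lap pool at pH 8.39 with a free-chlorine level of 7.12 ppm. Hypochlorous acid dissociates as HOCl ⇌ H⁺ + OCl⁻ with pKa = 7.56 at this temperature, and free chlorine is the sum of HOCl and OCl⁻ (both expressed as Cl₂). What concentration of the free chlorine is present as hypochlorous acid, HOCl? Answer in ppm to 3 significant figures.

0.917 ppm

[OCl⁻]/[HOCl] = 10^(pH − pKa) = 10^(8.39 − 7.56) = 10^0.83 = 6.761.
Fraction as HOCl = 1 / (1 + 6.761) = 0.1289.
HOCl = 0.1289 × 7.12 ppm = 0.9174 ppm.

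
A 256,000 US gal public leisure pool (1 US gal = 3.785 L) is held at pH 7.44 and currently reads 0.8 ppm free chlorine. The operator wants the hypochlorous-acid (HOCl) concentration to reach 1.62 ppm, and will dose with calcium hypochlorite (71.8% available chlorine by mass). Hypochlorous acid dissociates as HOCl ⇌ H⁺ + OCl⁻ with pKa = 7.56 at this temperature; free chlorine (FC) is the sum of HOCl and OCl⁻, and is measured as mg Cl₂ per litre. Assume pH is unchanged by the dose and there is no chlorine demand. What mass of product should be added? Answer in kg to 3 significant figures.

2.77 kg

Volume: 256,000 US gal × 3.785 L/gal = 968,960 L.
[OCl⁻]/[HOCl] = 10^(pH − pKa) = 10^(7.44 − 7.56) = 0.7586; fraction as HOCl = 1/(1 + 0.7586) = 0.5686.
Free chlorine required for 1.62 ppm HOCl: 1.62 / 0.5686 = 2.849 ppm.
FC to add: 2.849 − 0.8 = 2.049 mg/L as Cl₂.
Cl₂ equivalent: 2.049 mg/L × 968,960 L = 1985 g.
Product at 71.8% available Cl: 1985 / 0.718 = 2765 g.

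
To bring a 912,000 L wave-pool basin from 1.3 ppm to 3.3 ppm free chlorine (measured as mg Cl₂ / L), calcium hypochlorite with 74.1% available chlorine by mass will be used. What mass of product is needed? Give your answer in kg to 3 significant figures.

Chlorine deficit: 3.3 − 1.3 = 2 ppm = 2 mg/L as Cl₂.
Cl₂ equivalent needed: 2 mg/L × 912,000 L = 1,824,000 mg = 1824 g.
Product at 74.1% available chlorine: 1824 / 0.741 = 2462 g.

2.46 kg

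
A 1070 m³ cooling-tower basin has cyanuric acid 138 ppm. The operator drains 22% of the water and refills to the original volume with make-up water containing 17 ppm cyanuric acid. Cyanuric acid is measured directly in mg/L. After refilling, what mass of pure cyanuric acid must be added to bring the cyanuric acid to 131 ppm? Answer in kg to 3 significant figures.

Volume: 1070 m³ = 1,070,000 L.
After draining 22% and refilling: 138 × 0.78 + 17 × 0.22 = 111.38 ppm.
Deficit to target: 131 − 111.38 = 19.62 mg/L.
Mass: 19.62 mg/L × 1,070,000 L = 20,990 g cyanuric acid.

21.0 kg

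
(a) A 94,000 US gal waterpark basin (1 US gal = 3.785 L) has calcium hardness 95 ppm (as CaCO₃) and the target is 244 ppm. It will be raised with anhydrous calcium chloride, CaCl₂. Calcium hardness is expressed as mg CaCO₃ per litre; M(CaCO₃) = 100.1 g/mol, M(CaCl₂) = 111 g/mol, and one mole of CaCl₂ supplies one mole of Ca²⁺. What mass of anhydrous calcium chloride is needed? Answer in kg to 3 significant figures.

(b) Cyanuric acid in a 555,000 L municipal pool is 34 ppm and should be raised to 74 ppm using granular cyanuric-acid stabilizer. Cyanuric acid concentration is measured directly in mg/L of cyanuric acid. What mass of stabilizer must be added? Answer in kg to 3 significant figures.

(a) Volume: 94,000 US gal × 3.785 L/gal = 355,790 L.
(a) Hardness to add: (244 − 95) = 149 mg/L as CaCO₃ × 355,790 L = 53,010 g as CaCO₃.
(a) Moles of Ca²⁺ (1 mol Ca²⁺ ≡ 1 mol CaCO₃): 53,010 / 100.1 g/mol = 529.6 mol.
(a) Mass of CaCl₂: 529.6 × 111 = 58,790 g.

(b) CYA to add: (74 − 34) = 40 mg/L × 555,000 L = 22,200 g cyanuric acid.

(a) 58.8 kg; (b) 22.2 kg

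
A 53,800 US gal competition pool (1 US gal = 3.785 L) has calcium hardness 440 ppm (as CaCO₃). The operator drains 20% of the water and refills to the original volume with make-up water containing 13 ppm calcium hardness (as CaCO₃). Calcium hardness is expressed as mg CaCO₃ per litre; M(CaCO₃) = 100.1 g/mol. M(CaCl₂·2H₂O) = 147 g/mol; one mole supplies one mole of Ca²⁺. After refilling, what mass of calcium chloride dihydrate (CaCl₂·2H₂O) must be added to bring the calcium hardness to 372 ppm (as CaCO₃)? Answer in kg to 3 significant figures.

Volume: 53,800 US gal × 3.785 L/gal = 203,633 L.
After draining 20% and refilling: 440 × 0.80 + 13 × 0.20 = 354.6 ppm.
Deficit to target: 372 − 354.6 = 17.4 mg/L.
As CaCO₃: 17.4 mg/L × 203,633 L = 3543 g; ÷ 100.1 = 35.4 mol Ca²⁺.
Mass: 35.4 × 147 = 5203 g.

5.20 kg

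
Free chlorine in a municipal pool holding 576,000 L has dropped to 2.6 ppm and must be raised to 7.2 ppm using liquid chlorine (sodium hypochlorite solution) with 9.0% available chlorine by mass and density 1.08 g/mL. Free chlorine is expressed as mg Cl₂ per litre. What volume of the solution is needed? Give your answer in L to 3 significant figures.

Chlorine deficit: 7.2 − 2.6 = 4.6 ppm = 4.6 mg/L as Cl₂.
Cl₂ equivalent needed: 4.6 mg/L × 576,000 L = 2,650,000 mg = 2650 g.
Product at 9.0% available chlorine: 2650 / 0.09 = 29,440 g.
Volume at density 1.08 g/mL: 29,440 g ÷ 1.08 g/mL = 27,260 mL.

27.3 L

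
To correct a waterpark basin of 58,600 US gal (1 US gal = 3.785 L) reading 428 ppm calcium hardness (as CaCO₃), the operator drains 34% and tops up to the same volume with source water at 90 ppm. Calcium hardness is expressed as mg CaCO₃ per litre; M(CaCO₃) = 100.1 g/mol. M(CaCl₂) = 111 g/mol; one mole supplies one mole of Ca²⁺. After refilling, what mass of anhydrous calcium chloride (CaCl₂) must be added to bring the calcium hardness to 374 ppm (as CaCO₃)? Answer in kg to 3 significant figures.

15.0 kg

Volume: 58,600 US gal × 3.785 L/gal = 221,801 L.
After draining 34% and refilling: 428 × 0.66 + 90 × 0.34 = 313.08 ppm.
Deficit to target: 374 − 313.08 = 60.92 mg/L.
As CaCO₃: 60.92 mg/L × 221,801 L = 13,510 g; ÷ 100.1 = 135 mol Ca²⁺.
Mass: 135 × 111 = 14,980 g.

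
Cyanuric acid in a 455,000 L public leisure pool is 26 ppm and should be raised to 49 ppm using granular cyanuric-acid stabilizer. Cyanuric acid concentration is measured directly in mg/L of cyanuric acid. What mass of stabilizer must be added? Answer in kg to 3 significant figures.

10.5 kg

CYA to add: (49 − 26) = 23 mg/L × 455,000 L = 10,460 g cyanuric acid.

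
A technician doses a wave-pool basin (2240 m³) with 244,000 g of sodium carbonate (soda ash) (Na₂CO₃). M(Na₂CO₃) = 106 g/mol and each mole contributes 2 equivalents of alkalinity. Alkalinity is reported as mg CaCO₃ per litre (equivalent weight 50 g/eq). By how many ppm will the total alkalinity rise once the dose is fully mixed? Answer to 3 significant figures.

103 ppm

Volume: 2240 m³ = 2,240,000 L.
Moles of Na₂CO₃: 244,000 g ÷ 106 g/mol = 2302 mol → 4604 eq of alkalinity.
As CaCO₃: 4604 eq × 50 g/eq = 230,200 g.
Rise: 230,200 g / 2,240,000 L × 1000 = 102.8 mg/L.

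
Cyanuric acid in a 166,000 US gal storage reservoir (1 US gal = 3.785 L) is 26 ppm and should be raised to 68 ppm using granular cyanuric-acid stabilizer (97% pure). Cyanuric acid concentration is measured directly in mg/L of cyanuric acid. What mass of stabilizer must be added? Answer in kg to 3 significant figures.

27.2 kg

Volume: 166,000 US gal × 3.785 L/gal = 628,310 L.
CYA to add: (68 − 26) = 42 mg/L × 628,310 L = 26,390 g cyanuric acid.
At 97% purity: 26,390 / 0.97 = 27,210 g product.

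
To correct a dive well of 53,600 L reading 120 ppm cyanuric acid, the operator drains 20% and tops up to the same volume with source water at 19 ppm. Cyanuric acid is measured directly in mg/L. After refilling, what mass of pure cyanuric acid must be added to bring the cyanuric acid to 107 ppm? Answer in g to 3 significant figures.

386 g

After draining 20% and refilling: 120 × 0.80 + 19 × 0.20 = 99.8 ppm.
Deficit to target: 107 − 99.8 = 7.2 mg/L.
Mass: 7.2 mg/L × 53,600 L = 385.9 g cyanuric acid.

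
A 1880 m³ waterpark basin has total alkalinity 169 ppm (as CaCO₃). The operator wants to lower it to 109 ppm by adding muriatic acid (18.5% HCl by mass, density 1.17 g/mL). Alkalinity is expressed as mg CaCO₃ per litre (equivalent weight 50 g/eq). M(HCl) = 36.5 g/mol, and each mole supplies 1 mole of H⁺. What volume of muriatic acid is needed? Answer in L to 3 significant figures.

Volume: 1880 m³ = 1,880,000 L.
Alkalinity to neutralize: (169 − 109) = 60 mg/L as CaCO₃ × 1,880,000 L = 112,800 g as CaCO₃.
Equivalents of H⁺ required: 112,800 ÷ 50 g/eq = 2256 eq = 2256 mol HCl.
Mass of HCl: 2256 × 36.5 = 82,340 g.
Mass of 18.5% solution: 82,340 / 0.185 = 445,100 g.
Volume: 445,100 g ÷ 1.17 g/mL = 380,400 mL.

380 L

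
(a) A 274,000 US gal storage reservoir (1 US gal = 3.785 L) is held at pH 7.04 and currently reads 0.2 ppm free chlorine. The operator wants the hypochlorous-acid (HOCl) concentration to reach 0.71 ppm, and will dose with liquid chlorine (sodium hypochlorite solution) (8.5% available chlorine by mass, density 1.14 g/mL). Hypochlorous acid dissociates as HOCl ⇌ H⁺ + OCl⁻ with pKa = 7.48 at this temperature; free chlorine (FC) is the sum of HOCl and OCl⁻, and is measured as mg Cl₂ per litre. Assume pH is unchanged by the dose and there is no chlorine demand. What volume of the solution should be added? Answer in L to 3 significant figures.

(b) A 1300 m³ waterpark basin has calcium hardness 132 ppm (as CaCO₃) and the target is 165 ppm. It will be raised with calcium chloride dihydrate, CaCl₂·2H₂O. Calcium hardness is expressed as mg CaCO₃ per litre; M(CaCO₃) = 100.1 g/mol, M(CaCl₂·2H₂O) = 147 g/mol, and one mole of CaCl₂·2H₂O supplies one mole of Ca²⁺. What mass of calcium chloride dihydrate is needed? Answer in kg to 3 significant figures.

(a) 8.22 L; (b) 63.0 kg

(a) Volume: 274,000 US gal × 3.785 L/gal = 1,037,090 L.
(a) [OCl⁻]/[HOCl] = 10^(pH − pKa) = 10^(7.04 − 7.48) = 0.3631; fraction as HOCl = 1/(1 + 0.3631) = 0.7336.
(a) Free chlorine required for 0.71 ppm HOCl: 0.71 / 0.7336 = 0.9678 ppm.
(a) FC to add: 0.9678 − 0.2 = 0.7678 mg/L as Cl₂.
(a) Cl₂ equivalent: 0.7678 mg/L × 1,037,090 L = 796.3 g.
(a) Product at 8.5% available Cl: 796.3 / 0.085 = 9368 g.
(a) Volume: 9368 g ÷ 1.14 g/mL = 8217 mL.

(b) Volume: 1300 m³ = 1,300,000 L.
(b) Hardness to add: (165 − 132) = 33 mg/L as CaCO₃ × 1,300,000 L = 42,900 g as CaCO₃.
(b) Moles of Ca²⁺ (1 mol Ca²⁺ ≡ 1 mol CaCO₃): 42,900 / 100.1 g/mol = 428.6 mol.
(b) Mass of CaCl₂·2H₂O: 428.6 × 147 = 63,000 g.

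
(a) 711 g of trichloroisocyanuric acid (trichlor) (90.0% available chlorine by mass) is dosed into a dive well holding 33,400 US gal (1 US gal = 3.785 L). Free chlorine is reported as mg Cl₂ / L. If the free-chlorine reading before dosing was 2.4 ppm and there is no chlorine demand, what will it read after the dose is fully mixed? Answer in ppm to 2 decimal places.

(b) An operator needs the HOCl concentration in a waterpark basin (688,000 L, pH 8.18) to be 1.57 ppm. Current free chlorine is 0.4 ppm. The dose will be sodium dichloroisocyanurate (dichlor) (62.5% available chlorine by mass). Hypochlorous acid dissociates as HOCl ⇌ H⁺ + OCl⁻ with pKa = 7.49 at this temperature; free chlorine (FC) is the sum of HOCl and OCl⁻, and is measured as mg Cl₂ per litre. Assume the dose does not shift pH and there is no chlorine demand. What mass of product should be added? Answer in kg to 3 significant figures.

(a) Volume: 33,400 US gal × 3.785 L/gal = 126,419 L.
(a) Available chlorine delivered: 711 g × 0.9 = 639.9 g as Cl₂.
(a) Concentration rise: 639.9 g / 126,419 L = 5.062 mg/L = 5.06 ppm.
(a) Final FC: 2.4 + 5.06 = 7.46 ppm.

(b) [OCl⁻]/[HOCl] = 10^(pH − pKa) = 10^(8.18 − 7.49) = 4.898; fraction as HOCl = 1/(1 + 4.898) = 0.1696.
(b) Free chlorine required for 1.57 ppm HOCl: 1.57 / 0.1696 = 9.26 ppm.
(b) FC to add: 9.26 − 0.4 = 8.86 mg/L as Cl₂.
(b) Cl₂ equivalent: 8.86 mg/L × 688,000 L = 6095 g.
(b) Product at 62.5% available Cl: 6095 / 0.625 = 9753 g.

(a) 7.46 ppm; (b) 9.75 kg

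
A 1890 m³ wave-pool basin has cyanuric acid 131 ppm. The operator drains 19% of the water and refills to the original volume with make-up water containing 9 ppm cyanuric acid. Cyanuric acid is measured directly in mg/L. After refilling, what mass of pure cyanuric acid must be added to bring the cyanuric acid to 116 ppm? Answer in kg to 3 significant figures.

15.5 kg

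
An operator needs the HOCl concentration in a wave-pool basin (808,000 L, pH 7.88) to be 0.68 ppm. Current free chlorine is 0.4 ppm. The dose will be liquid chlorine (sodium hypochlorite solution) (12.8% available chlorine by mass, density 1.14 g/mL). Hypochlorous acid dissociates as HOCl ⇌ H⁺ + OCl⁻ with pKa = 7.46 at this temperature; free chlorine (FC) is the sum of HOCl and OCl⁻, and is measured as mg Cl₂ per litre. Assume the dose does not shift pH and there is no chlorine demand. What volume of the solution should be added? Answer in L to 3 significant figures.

11.5 L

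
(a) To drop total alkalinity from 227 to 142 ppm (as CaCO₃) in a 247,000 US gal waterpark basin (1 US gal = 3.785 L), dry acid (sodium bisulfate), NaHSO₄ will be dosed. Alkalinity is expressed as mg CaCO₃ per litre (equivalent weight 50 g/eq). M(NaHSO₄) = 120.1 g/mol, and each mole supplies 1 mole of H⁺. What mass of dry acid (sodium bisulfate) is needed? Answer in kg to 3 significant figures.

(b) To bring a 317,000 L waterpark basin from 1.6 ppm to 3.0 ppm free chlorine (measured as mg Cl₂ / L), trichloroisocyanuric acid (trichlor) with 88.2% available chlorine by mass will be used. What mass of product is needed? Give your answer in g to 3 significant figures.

(a) Volume: 247,000 US gal × 3.785 L/gal = 934,895 L.
(a) Alkalinity to neutralize: (227 − 142) = 85 mg/L as CaCO₃ × 934,895 L = 79,470 g as CaCO₃.
(a) Equivalents of H⁺ required: 79,470 ÷ 50 g/eq = 1589 eq = 1589 mol NaHSO₄.
(a) Mass of NaHSO₄: 1589 × 120.1 = 190,900 g.

(b) Chlorine deficit: 3.0 − 1.6 = 1.4 ppm = 1.4 mg/L as Cl₂.
(b) Cl₂ equivalent needed: 1.4 mg/L × 317,000 L = 443,800 mg = 443.8 g.
(b) Product at 88.2% available chlorine: 443.8 / 0.882 = 503.2 g.

(a) 191 kg; (b) 503 g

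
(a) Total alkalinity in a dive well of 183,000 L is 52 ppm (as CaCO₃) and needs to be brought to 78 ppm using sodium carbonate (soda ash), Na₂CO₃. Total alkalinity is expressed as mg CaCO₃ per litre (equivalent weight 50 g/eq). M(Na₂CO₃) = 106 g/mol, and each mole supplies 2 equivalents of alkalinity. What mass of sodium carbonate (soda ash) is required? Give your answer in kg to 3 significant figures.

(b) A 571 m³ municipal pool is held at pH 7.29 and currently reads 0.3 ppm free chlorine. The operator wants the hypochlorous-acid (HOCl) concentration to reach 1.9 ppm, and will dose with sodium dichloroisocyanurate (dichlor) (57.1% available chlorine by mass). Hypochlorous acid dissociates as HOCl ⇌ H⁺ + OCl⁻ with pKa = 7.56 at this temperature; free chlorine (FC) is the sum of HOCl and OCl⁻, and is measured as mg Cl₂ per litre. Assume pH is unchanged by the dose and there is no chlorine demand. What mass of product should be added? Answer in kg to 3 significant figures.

(a) 5.04 kg; (b) 2.62 kg

(a) Alkalinity to add: (78 − 52) = 26 mg/L as CaCO₃ × 183,000 L = 4758 g as CaCO₃.
(a) Equivalents: 4758 g ÷ 50 g/eq = 95.16 eq.
(a) Each mole of Na₂CO₃ supplies 2 eq, so 95.16 / 2 = 47.58 mol.
(a) Mass: 47.58 mol × 106 g/mol = 5043 g.

(b) Volume: 571 m³ = 571,000 L.
(b) [OCl⁻]/[HOCl] = 10^(pH − pKa) = 10^(7.29 − 7.56) = 0.537; fraction as HOCl = 1/(1 + 0.537) = 0.6506.
(b) Free chlorine required for 1.9 ppm HOCl: 1.9 / 0.6506 = 2.92 ppm.
(b) FC to add: 2.92 − 0.3 = 2.62 mg/L as Cl₂.
(b) Cl₂ equivalent: 2.62 mg/L × 571,000 L = 1496 g.
(b) Product at 57.1% available Cl: 1496 / 0.571 = 2620 g.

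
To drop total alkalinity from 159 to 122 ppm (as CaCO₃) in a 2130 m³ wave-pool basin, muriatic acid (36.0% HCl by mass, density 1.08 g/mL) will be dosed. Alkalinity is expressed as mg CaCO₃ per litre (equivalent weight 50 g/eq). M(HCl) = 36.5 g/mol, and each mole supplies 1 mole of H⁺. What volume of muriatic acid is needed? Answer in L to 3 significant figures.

Volume: 2130 m³ = 2,130,000 L.
Alkalinity to neutralize: (159 − 122) = 37 mg/L as CaCO₃ × 2,130,000 L = 78,810 g as CaCO₃.
Equivalents of H⁺ required: 78,810 ÷ 50 g/eq = 1576 eq = 1576 mol HCl.
Mass of HCl: 1576 × 36.5 = 57,530 g.
Mass of 36.0% solution: 57,530 / 0.36 = 159,800 g.
Volume: 159,800 g ÷ 1.08 g/mL = 148,000 mL.

148 L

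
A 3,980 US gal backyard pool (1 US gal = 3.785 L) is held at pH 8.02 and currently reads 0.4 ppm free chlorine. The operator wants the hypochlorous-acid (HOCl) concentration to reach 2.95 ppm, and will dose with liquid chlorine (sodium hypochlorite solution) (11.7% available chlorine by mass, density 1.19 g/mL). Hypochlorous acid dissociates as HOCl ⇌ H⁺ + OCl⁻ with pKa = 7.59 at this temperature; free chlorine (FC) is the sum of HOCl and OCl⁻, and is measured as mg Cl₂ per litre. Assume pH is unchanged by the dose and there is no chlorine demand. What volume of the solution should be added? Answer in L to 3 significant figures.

Volume: 3,980 US gal × 3.785 L/gal = 15,064 L.
[OCl⁻]/[HOCl] = 10^(pH − pKa) = 10^(8.02 − 7.59) = 2.692; fraction as HOCl = 1/(1 + 2.692) = 0.2709.
Free chlorine required for 2.95 ppm HOCl: 2.95 / 0.2709 = 10.89 ppm.
FC to add: 10.89 − 0.4 = 10.49 mg/L as Cl₂.
Cl₂ equivalent: 10.49 mg/L × 15,064 L = 158 g.
Product at 11.7% available Cl: 158 / 0.117 = 1351 g.
Volume: 1351 g ÷ 1.19 g/mL = 1135 mL.

1.13 L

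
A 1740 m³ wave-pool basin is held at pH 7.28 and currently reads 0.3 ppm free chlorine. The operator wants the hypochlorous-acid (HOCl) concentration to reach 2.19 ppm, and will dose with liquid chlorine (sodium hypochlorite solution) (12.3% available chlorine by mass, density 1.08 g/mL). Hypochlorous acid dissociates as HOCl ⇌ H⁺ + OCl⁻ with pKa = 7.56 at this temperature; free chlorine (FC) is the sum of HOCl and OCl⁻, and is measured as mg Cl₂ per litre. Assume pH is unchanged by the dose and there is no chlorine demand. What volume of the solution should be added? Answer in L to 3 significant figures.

39.8 L

Volume: 1740 m³ = 1,740,000 L.
[OCl⁻]/[HOCl] = 10^(pH − pKa) = 10^(7.28 − 7.56) = 0.5248; fraction as HOCl = 1/(1 + 0.5248) = 0.6558.
Free chlorine required for 2.19 ppm HOCl: 2.19 / 0.6558 = 3.339 ppm.
FC to add: 3.339 − 0.3 = 3.039 mg/L as Cl₂.
Cl₂ equivalent: 3.039 mg/L × 1,740,000 L = 5288 g.
Product at 12.3% available Cl: 5288 / 0.123 = 43,000 g.
Volume: 43,000 g ÷ 1.08 g/mL = 39,810 mL.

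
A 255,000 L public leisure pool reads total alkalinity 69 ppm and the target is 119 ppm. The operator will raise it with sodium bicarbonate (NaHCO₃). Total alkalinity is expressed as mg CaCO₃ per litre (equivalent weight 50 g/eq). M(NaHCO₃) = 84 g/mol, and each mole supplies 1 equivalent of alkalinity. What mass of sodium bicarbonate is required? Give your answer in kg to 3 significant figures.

Alkalinity to add: (119 − 69) = 50 mg/L as CaCO₃ × 255,000 L = 12,750 g as CaCO₃.
Equivalents: 12,750 g ÷ 50 g/eq = 255 eq.
NaHCO₃ supplies 1 eq per mole → 255 mol.
Mass: 255 mol × 84 g/mol = 21,420 g.

21.4 kg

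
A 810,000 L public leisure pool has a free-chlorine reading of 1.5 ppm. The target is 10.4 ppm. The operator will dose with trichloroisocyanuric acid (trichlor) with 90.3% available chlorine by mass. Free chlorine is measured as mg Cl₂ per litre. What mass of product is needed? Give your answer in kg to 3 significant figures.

7.98 kg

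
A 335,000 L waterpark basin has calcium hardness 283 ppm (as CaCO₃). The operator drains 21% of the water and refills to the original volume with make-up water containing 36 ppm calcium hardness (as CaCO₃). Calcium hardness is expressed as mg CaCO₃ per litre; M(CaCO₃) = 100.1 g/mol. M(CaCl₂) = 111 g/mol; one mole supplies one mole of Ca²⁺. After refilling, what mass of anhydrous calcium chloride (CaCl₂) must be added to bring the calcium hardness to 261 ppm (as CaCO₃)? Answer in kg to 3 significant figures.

After draining 21% and refilling: 283 × 0.79 + 36 × 0.21 = 231.13 ppm.
Deficit to target: 261 − 231.13 = 29.87 mg/L.
As CaCO₃: 29.87 mg/L × 335,000 L = 10,010 g; ÷ 100.1 = 99.96 mol Ca²⁺.
Mass: 99.96 × 111 = 11,100 g.

11.1 kg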